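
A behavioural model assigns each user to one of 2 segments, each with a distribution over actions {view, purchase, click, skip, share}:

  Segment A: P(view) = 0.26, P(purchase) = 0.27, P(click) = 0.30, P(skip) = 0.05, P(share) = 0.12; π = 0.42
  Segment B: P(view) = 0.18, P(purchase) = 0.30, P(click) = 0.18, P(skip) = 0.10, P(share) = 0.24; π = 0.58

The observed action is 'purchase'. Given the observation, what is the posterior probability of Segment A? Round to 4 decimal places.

By Bayes' theorem, P(k | x) = π_k f_k(x) / Σ_j π_j f_j(x).
Evaluate each component's likelihood at the observed value:
  p_A = P(purchase | comp) = 0.27
  p_B = P(purchase | comp) = 0.30
Unnormalised posteriors:
  π_A·p_A = 0.42 × 0.27 = 0.1134
  π_B·p_B = 0.58 × 0.3 = 0.174
Sum: 0.1134 + 0.174 = 0.2874
Responsibility of Segment A: 0.1134 / 0.2874 ≈ 0.3946

0.3946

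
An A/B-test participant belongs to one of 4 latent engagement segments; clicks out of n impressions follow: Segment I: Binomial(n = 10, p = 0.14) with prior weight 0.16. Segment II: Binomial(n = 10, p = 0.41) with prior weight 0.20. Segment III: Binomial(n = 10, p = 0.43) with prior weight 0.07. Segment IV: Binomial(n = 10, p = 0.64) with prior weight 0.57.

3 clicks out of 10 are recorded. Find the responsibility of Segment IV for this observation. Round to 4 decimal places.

0.1622

P(component k | x) = π_k·f_k(x) / marginal(x), where marginal(x) = Σ_j π_j·f_j(x).
Evaluate each component's likelihood at the observed value:
  L_I = C(10,3)·0.14^3·0.86^7 = 120·0.002744·0.347928 = 0.114566
  L_II = C(10,3)·0.41^3·0.59^7 = 120·0.068921·0.0248865 = 0.205824
  L_III = C(10,3)·0.43^3·0.57^7 = 120·0.079507·0.019549 = 0.186514
  L_IV = C(10,3)·0.64^3·0.36^7 = 120·0.262144·0.000783642 = 0.0246512
Prior × likelihood for each component:
  π_I·L_I = 0.16 × 0.114566 = 0.0183305
  π_II·L_II = 0.20 × 0.205824 = 0.0411649
  π_III·L_III = 0.07 × 0.186514 = 0.013056
  π_IV·L_IV = 0.57 × 0.0246512 = 0.0140512
Sum: 0.0183305 + 0.0411649 + 0.013056 + 0.0140512 = 0.0866026
P(Segment IV | the observation) = 0.0140512 / 0.0866026 ≈ 0.1622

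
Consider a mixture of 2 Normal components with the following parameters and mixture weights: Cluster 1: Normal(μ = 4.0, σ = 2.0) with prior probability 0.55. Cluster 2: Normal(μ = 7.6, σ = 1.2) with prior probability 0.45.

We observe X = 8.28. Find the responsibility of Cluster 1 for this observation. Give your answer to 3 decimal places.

Posterior ∝ prior × likelihood, so P(k | x) ∝ π_k f_k(x); normalise over all components.
Normal densities:
  f_1 = (1/(2.0·√(2π)))·exp(−(8.28−4.0)²/(2·2.0²)) = 0.199471·exp(-2.28980) = 0.0202038
  f_2 = (1/(1.2·√(2π)))·exp(−(8.28−7.6)²/(2·1.2²)) = 0.332452·exp(-0.16056) = 0.283139
Prior × likelihood for each component:
  π_1·f_1 = 0.55 × 0.0202038 = 0.0111121
  π_2·f_2 = 0.45 × 0.283139 = 0.127413
Sum: 0.0111121 + 0.127413 = 0.138525
Responsibility of Cluster 1: 0.0111121 / 0.138525 ≈ 0.080

0.080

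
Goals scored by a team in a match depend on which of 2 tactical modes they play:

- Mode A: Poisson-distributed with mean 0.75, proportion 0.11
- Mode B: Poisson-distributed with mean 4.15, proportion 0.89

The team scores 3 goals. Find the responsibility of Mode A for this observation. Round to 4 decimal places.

P(component k | x) = π_k·f_k(x) / marginal(x), where marginal(x) = Σ_j π_j·f_j(x).
Evaluate each component's likelihood at the observed value:
  L_A = 0.0332133
  L_B = 0.187789
Prior × likelihood for each component:
  π_A·L_A = 0.11 × 0.0332133 = 0.00365346
  π_B·L_B = 0.89 × 0.187789 = 0.167133
Normaliser: 0.00365346 + 0.167133 = 0.170786
So the posterior for Mode A is 0.00365346 / 0.170786 ≈ 0.0214.

0.0214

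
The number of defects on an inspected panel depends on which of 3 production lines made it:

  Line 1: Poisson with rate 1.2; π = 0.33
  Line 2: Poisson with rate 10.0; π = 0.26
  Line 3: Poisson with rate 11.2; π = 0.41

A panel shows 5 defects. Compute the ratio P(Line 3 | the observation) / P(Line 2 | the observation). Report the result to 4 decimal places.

0.8370

Only the two components matter; the odds are (P(Z=i) f_i(x)) / (P(Z=j) f_j(x)).
Poisson probabilities:
  L_1 = e^(−1.2)·1.2^5/5! = 0.00624556
  L_2 = e^(−10.0)·10.0^5/5! = 0.0378333
  L_3 = e^(−11.2)·11.2^5/5! = 0.0200822
Odds = (0.41/0.26) × (0.0200822/0.0378333) = 1.57692 × 0.530807 ≈ 0.8370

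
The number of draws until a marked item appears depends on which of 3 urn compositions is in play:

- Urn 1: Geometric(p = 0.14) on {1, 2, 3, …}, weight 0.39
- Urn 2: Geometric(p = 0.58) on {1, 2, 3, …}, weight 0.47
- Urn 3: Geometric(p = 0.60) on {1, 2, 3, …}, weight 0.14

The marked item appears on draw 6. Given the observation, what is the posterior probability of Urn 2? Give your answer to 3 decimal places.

Posterior ∝ prior × likelihood, so P(k | x) ∝ π_k f_k(x); normalise over all components.
Geometric probabilities:
  L_1 = 0.0658598
  L_2 = 0.00758009
  L_3 = 0.006144
Multiply by the mixture weights:
  π_1·L_1 = 0.39 × 0.0658598 = 0.0256853
  π_2·L_2 = 0.47 × 0.00758009 = 0.00356264
  π_3·L_3 = 0.14 × 0.006144 = 0.00086016
Denominator: 0.0256853 + 0.00356264 + 0.00086016 = 0.0301081
P(Urn 2 | the observation) ≈ 0.118

0.118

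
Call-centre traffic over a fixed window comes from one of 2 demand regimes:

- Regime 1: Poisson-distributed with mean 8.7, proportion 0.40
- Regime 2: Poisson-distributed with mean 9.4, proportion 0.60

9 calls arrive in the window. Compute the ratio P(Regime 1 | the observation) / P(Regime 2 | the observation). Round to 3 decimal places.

Since P(k|x) ∝ π_k f_k(x), the posterior odds are π_i f_i(x) / (π_j f_j(x)).
Evaluate each component's likelihood at the observed value:
  L_1 = 0.131084
  L_2 = 0.130623
0.0524334 / 0.0783738 ≈ 0.669

0.669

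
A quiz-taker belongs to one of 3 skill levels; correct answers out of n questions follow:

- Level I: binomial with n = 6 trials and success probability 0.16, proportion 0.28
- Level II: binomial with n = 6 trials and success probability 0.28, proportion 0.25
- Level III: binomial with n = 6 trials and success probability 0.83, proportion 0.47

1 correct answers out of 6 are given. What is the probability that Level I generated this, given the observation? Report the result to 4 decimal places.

0.5794

The responsibility of component k is π_k f_k(x) divided by Σ_j π_j f_j(x).
Component likelihoods at x = 1 correct answers out of 6:
  p_I = C(6,1)·0.16^1·0.84^5 = 6·0.16·0.418212 = 0.401483
  p_II = C(6,1)·0.28^1·0.72^5 = 6·0.28·0.193492 = 0.325066
  p_III = C(6,1)·0.83^1·0.17^5 = 6·0.83·0.000141986 = 0.000707089
Unnormalised posteriors:
  π_I·p_I = 0.28 × 0.401483 = 0.112415
  π_II·p_II = 0.25 × 0.325066 = 0.0812665
  π_III·p_III = 0.47 × 0.000707089 = 0.000332332
Evidence: 0.112415 + 0.0812665 + 0.000332332 = 0.194014
P(Level I | the observation) ≈ 0.5794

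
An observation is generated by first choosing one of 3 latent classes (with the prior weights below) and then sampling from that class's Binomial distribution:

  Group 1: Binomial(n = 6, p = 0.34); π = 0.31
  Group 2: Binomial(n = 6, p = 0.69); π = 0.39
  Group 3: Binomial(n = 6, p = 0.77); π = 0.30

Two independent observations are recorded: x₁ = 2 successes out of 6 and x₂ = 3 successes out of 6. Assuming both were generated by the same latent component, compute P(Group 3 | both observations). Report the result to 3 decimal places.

0.029

P(component k | x) = P(Z=k)·f_k(x) / marginal(x), where marginal(x) = Σ_j P(Z=j)·f_j(x).
Since both observations come from the same component, the likelihood for component k is f_k(x₁)·f_k(x₂).
  L_1 = [C(6,2)·0.34^2·0.66^4 = 15·0.1156·0.189747 = 0.329022] × [0.225995] = 0.0743573
  L_2 = [C(6,2)·0.69^2·0.31^4 = 15·0.4761·0.00923521 = 0.0659533] × [0.195732] = 0.0129092
  L_3 = [C(6,2)·0.77^2·0.23^4 = 15·0.5929·0.00279841 = 0.0248877] × [0.111093] = 0.00276484
Unnormalised posteriors:
  P(Z=1)·L_1 = 0.31 × 0.0743573 = 0.0230508
  P(Z=2)·L_2 = 0.39 × 0.0129092 = 0.00503458
  P(Z=3)·L_3 = 0.30 × 0.00276484 = 0.000829451
Normaliser: 0.0230508 + 0.00503458 + 0.000829451 = 0.0289148
Responsibility of Group 3: 0.000829451 / 0.0289148 ≈ 0.029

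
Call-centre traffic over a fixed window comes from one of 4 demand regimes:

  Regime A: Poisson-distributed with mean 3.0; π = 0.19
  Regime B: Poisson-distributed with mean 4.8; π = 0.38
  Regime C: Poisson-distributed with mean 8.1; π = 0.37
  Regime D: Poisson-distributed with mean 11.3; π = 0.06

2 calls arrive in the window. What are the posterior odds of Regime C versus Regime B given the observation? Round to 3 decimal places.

Since P(k|x) ∝ π_k f_k(x), the posterior odds are π_i f_i(x) / (π_j f_j(x)).
Poisson probabilities:
  p_A = 0.224042
  p_B = 0.0948067
  p_C = 0.0099576
  p_D = 0.000789949
Odds = (0.37/0.38) × (0.0099576/0.0948067) = 0.973684 × 0.105031 ≈ 0.102

0.102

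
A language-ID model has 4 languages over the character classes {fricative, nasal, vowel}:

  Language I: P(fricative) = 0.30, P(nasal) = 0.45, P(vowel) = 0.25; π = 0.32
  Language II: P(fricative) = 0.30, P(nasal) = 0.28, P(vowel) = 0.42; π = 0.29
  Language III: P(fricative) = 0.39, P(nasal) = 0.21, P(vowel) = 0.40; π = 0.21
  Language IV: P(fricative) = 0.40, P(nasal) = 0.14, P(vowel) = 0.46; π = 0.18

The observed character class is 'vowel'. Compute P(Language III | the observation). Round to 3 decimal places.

The responsibility of component k is P(Z=k) f_k(x) divided by Σ_j P(Z=j) f_j(x).
Categorical probabilities:
  f_I = 0.25
  f_II = 0.42
  f_III = 0.4
  f_IV = 0.46
Weight by the priors:
  P(Z=I)·f_I = 0.32 × 0.25 = 0.08
  P(Z=II)·f_II = 0.29 × 0.42 = 0.1218
  P(Z=III)·f_III = 0.21 × 0.4 = 0.084
  P(Z=IV)·f_IV = 0.18 × 0.46 = 0.0828
Sum: 0.08 + 0.1218 + 0.084 + 0.0828 = 0.3686
So the posterior for Language III is 0.084 / 0.3686 ≈ 0.228.

0.228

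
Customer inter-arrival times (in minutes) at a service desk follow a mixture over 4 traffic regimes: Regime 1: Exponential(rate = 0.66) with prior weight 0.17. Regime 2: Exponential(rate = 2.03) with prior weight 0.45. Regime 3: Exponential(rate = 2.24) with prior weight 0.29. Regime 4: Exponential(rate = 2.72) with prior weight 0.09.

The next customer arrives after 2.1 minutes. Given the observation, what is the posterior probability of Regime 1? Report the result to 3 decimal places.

0.589

Posterior ∝ prior × likelihood, so P(k | x) ∝ π_k f_k(x); normalise over all components.
Evaluate each component's likelihood at the observed value:
  L_1 = 0.165049
  L_2 = 0.0285824
  L_3 = 0.0202921
  L_4 = 0.00899247
Weight by the priors:
  π_1·L_1 = 0.17 × 0.165049 = 0.0280583
  π_2·L_2 = 0.45 × 0.0285824 = 0.0128621
  π_3·L_3 = 0.29 × 0.0202921 = 0.00588471
  π_4·L_4 = 0.09 × 0.00899247 = 0.000809322
Evidence: 0.0280583 + 0.0128621 + 0.00588471 + 0.000809322 = 0.0476144
So the posterior for Regime 1 is 0.0280583 / 0.0476144 ≈ 0.589.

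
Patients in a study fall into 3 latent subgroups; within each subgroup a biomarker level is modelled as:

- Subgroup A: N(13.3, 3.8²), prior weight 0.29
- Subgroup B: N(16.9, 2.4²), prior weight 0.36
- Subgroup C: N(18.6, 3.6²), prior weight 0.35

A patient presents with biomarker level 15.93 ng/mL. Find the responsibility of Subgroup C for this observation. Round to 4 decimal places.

By Bayes' theorem, P(k | x) = π_k f_k(x) / Σ_j π_j f_j(x).
Normal densities:
  p_A = (1/(3.8·√(2π)))·exp(−(15.93−13.3)²/(2·3.8²)) = 0.104985·exp(-0.23950) = 0.0826249
  p_B = (1/(2.4·√(2π)))·exp(−(15.93−16.9)²/(2·2.4²)) = 0.166226·exp(-0.08168) = 0.153189
  p_C = (1/(3.6·√(2π)))·exp(−(15.93−18.6)²/(2·3.6²)) = 0.110817·exp(-0.27503) = 0.0841708
Unnormalised posteriors:
  π_A·p_A = 0.29 × 0.0826249 = 0.0239612
  π_B·p_B = 0.36 × 0.153189 = 0.0551481
  π_C·p_C = 0.35 × 0.0841708 = 0.0294598
Sum: 0.0239612 + 0.0551481 + 0.0294598 = 0.108569
So the posterior for Subgroup C is 0.0294598 / 0.108569 ≈ 0.2713.

0.2713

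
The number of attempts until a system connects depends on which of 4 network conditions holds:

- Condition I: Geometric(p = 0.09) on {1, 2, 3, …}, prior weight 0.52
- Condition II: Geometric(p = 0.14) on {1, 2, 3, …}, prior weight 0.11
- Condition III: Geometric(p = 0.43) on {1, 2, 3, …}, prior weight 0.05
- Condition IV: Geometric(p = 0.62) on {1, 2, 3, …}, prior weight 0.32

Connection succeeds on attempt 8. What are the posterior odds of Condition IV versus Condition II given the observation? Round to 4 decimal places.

Posterior odds = (P(Z=i) f_i(x)) / (P(Z=j) f_j(x)); the normalising sum cancels.
Geometric probabilities:
  p_I = 0.0465085
  p_II = 0.0487099
  p_III = 0.00840606
  p_IV = 0.000709377
Odds = (0.32/0.11) × (0.000709377/0.0487099) = 2.90909 × 0.0145633 ≈ 0.0424

0.0424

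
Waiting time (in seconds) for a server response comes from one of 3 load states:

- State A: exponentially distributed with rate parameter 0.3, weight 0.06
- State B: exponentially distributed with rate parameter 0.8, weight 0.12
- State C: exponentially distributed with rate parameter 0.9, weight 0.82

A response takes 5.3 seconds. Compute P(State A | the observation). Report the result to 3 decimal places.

Apply Bayes' rule: the posterior for each component is proportional to its prior times its likelihood at x.
Evaluate each component's likelihood at the observed value:
  f_A = 0.0611777
  f_B = 0.0115261
  f_C = 0.00763234
Weight by the priors:
  w_A·f_A = 0.06 × 0.0611777 = 0.00367066
  w_B·f_B = 0.12 × 0.0115261 = 0.00138313
  w_C·f_C = 0.82 × 0.00763234 = 0.00625852
Sum: 0.00367066 + 0.00138313 + 0.00625852 = 0.0113123
P(State A | x) = 0.00367066 / 0.0113123 ≈ 0.324

0.324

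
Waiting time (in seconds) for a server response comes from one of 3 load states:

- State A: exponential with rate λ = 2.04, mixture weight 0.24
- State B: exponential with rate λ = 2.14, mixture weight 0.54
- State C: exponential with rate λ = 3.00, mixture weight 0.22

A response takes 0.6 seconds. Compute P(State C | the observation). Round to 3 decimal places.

Posterior ∝ prior × likelihood, so P(k | x) ∝ w_k f_k(x); normalise over all components.
Component likelihoods at x = 0.6 seconds:
  f_A = 2.04·e^(−2.04·0.6) = 2.04·e^(−1.2240) = 0.599865
  f_B = 2.14·e^(−2.14·0.6) = 2.14·e^(−1.2840) = 0.592625
  f_C = 3.00·e^(−3.00·0.6) = 3.00·e^(−1.8000) = 0.495897
Weight by the priors:
  w_A·f_A = 0.24 × 0.599865 = 0.143968
  w_B·f_B = 0.54 × 0.592625 = 0.320017
  w_C·f_C = 0.22 × 0.495897 = 0.109097
Sum: 0.143968 + 0.320017 + 0.109097 = 0.573082
P(State C | data) = 0.109097 / 0.573082 ≈ 0.190

0.190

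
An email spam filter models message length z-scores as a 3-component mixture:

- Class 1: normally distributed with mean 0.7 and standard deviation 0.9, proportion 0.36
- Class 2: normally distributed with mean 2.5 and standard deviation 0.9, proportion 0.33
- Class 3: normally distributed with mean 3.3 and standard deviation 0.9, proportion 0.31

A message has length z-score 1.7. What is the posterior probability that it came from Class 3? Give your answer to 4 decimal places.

By Bayes' theorem, P(k | x) = P(Z=k) f_k(x) / Σ_j P(Z=j) f_j(x).
Component likelihoods at x = 1.7:
  f_1 = 0.239103
  f_2 = 0.298603
  f_3 = 0.0912799
Multiply by the mixture weights:
  P(Z=1)·f_1 = 0.36 × 0.239103 = 0.086077
  P(Z=2)·f_2 = 0.33 × 0.298603 = 0.098539
  P(Z=3)·f_3 = 0.31 × 0.0912799 = 0.0282968
Sum: 0.086077 + 0.098539 + 0.0282968 = 0.212913
So the posterior for Class 3 is 0.0282968 / 0.212913 ≈ 0.1329.

0.1329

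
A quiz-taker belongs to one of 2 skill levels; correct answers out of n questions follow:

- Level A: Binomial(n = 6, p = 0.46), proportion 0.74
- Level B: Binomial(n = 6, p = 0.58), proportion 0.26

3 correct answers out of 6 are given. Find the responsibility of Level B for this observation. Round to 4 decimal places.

Apply Bayes' rule: the posterior for each component is proportional to its prior times its likelihood at x.
Binomial probabilities:
  L_A = C(6,3)·0.46^3·0.54^3 = 20·0.097336·0.157464 = 0.306538
  L_B = C(6,3)·0.58^3·0.42^3 = 20·0.195112·0.074088 = 0.289109
Unnormalised posteriors:
  π_A·L_A = 0.74 × 0.306538 = 0.226838
  π_B·L_B = 0.26 × 0.289109 = 0.0751684
Normaliser: 0.226838 + 0.0751684 = 0.302007
P(Level B | 3 correct answers out of 6) ≈ 0.2489

0.2489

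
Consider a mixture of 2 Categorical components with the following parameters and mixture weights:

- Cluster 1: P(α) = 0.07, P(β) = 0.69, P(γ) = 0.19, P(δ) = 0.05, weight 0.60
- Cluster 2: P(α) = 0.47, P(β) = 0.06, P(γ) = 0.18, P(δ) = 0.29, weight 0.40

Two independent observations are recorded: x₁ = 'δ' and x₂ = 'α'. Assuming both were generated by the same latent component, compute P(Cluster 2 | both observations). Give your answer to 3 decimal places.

0.963

P(component k | x) = π_k·f_k(x) / marginal(x), where marginal(x) = Σ_j π_j·f_j(x).
Since both observations come from the same component, the likelihood for component k is f_k(x₁)·f_k(x₂).
  L_1 = [0.05] × [0.07] = 0.0035
  L_2 = [0.29] × [0.47] = 0.1363
Weight by the priors:
  π_1·L_1 = 0.60 × 0.0035 = 0.0021
  π_2·L_2 = 0.40 × 0.1363 = 0.05452
Normaliser: 0.0021 + 0.05452 = 0.05662
Responsibility of Cluster 2: 0.05452 / 0.05662 ≈ 0.963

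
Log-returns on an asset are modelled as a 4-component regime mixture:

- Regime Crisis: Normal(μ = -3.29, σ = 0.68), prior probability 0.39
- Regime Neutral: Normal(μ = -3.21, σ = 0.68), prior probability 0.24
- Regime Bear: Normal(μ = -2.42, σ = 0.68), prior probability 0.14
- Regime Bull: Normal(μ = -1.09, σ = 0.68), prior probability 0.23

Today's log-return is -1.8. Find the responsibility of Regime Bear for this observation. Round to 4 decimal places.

0.3196

By Bayes' theorem, P(k | x) = π_k f_k(x) / Σ_j π_j f_j(x).
Evaluate each component's likelihood at the observed value:
  p_Crisis = (1/(0.68·√(2π)))·exp(−(-1.8−-3.29)²/(2·0.68²)) = 0.586680·exp(-2.40063) = 0.053189
  p_Neutral = (1/(0.68·√(2π)))·exp(−(-1.8−-3.21)²/(2·0.68²)) = 0.586680·exp(-2.14976) = 0.0683552
  p_Bear = (1/(0.68·√(2π)))·exp(−(-1.8−-2.42)²/(2·0.68²)) = 0.586680·exp(-0.41566) = 0.387154
  p_Bull = (1/(0.68·√(2π)))·exp(−(-1.8−-1.09)²/(2·0.68²)) = 0.586680·exp(-0.54509) = 0.340151
Weight by the priors:
  π_Crisis·p_Crisis = 0.39 × 0.053189 = 0.0207437
  π_Neutral·p_Neutral = 0.24 × 0.0683552 = 0.0164052
  π_Bear·p_Bear = 0.14 × 0.387154 = 0.0542015
  π_Bull·p_Bull = 0.23 × 0.340151 = 0.0782346
Evidence: 0.0207437 + 0.0164052 + 0.0542015 + 0.0782346 = 0.169585
P(Regime Bear | the observation) = 0.0542015 / 0.169585 ≈ 0.3196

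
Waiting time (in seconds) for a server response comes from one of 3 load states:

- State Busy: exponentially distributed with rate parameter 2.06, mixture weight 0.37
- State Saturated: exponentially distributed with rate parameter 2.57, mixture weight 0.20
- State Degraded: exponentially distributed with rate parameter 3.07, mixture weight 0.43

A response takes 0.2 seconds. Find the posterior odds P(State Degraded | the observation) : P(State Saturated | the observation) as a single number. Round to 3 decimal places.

Posterior odds = (P(Z=i) f_i(x)) / (P(Z=j) f_j(x)); the normalising sum cancels.
Exponential densities:
  L_Busy = 2.06·e^(−2.06·0.2) = 2.06·e^(−0.4120) = 1.36439
  L_Saturated = 2.57·e^(−2.57·0.2) = 2.57·e^(−0.5140) = 1.53711
  L_Degraded = 3.07·e^(−3.07·0.2) = 3.07·e^(−0.6140) = 1.66143
0.714414 / 0.307423 ≈ 2.324

2.324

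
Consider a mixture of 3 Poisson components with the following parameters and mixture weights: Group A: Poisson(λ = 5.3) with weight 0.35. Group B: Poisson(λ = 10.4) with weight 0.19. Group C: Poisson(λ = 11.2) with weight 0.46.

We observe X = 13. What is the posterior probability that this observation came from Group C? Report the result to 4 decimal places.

0.7313

The responsibility of component k is π_k f_k(x) divided by Σ_j π_j f_j(x).
Poisson probabilities:
  p_A = e^(−5.3)·5.3^13/13! = 0.00208711
  p_B = e^(−10.4)·10.4^13/13! = 0.0813749
  p_C = e^(−11.2)·11.2^13/13! = 0.0958199
Prior × likelihood for each component:
  π_A·p_A = 0.35 × 0.00208711 = 0.000730488
  π_B·p_B = 0.19 × 0.0813749 = 0.0154612
  π_C·p_C = 0.46 × 0.0958199 = 0.0440772
Sum: 0.000730488 + 0.0154612 + 0.0440772 = 0.0602689
Responsibility of Group C: 0.0440772 / 0.0602689 ≈ 0.7313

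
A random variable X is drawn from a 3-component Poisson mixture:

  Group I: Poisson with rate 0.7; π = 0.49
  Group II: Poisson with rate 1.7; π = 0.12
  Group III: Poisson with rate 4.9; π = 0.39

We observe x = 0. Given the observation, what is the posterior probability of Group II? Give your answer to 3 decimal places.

Apply Bayes' rule: the posterior for each component is proportional to its prior times its likelihood at x.
Component likelihoods at x = 0:
  L_I = 0.496585
  L_II = 0.182684
  L_III = 0.00744658
Unnormalised posteriors:
  π_I·L_I = 0.49 × 0.496585 = 0.243327
  π_II·L_II = 0.12 × 0.182684 = 0.021922
  π_III·L_III = 0.39 × 0.00744658 = 0.00290417
Sum: 0.243327 + 0.021922 + 0.00290417 = 0.268153
Responsibility of Group II: 0.021922 / 0.268153 ≈ 0.082

0.082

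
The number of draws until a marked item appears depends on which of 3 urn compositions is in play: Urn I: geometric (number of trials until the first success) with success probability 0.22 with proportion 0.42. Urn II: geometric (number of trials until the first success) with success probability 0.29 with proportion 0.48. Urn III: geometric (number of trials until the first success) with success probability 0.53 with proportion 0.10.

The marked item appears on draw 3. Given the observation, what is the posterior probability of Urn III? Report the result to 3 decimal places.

0.085

The responsibility of component k is π_k f_k(x) divided by Σ_j π_j f_j(x).
Evaluate each component's likelihood at the observed value:
  f_I = 0.133848
  f_II = 0.146189
  f_III = 0.117077
Unnormalised posteriors:
  π_I·f_I = 0.42 × 0.133848 = 0.0562162
  π_II·f_II = 0.48 × 0.146189 = 0.0701707
  π_III·f_III = 0.10 × 0.117077 = 0.0117077
Sum: 0.0562162 + 0.0701707 + 0.0117077 = 0.138095
P(Urn III | the observation) ≈ 0.085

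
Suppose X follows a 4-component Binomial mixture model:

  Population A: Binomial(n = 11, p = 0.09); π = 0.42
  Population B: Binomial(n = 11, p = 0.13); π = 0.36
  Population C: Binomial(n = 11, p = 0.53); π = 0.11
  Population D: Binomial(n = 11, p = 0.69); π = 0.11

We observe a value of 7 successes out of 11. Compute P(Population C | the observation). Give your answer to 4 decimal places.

0.4541

The responsibility of component k is π_k f_k(x) divided by Σ_j π_j f_j(x).
Component likelihoods at x = 7 successes out of 11:
  p_A = 1.08237e-05
  p_B = 0.00011863
  p_C = 0.189163
  p_D = 0.226936
Multiply by the mixture weights:
  π_A·p_A = 0.42 × 1.08237e-05 = 4.54597e-06
  π_B·p_B = 0.36 × 0.00011863 = 4.27068e-05
  π_C·p_C = 0.11 × 0.189163 = 0.0208079
  π_D·p_D = 0.11 × 0.226936 = 0.024963
Denominator: 4.54597e-06 + 4.27068e-05 + 0.0208079 + 0.024963 = 0.0458182
P(Population C | 7 successes out of 11) ≈ 0.4541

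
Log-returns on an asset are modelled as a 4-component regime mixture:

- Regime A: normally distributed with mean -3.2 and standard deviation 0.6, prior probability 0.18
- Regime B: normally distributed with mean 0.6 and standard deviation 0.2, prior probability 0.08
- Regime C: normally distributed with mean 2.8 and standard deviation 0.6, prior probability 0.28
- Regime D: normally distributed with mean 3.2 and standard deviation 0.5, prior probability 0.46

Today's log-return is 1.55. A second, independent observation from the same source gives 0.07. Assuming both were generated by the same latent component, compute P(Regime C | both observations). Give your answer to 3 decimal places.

The responsibility of component k is w_k f_k(x) divided by Σ_j w_j f_j(x).
Since both observations come from the same component, the likelihood for component k is f_k(x₁)·f_k(x₂).
  L_A = [1.6344e-14] × [2.36017e-07] = 3.85745e-21
  L_B = [2.51475e-05] × [0.0595612] = 1.49782e-06
  L_C = [0.0759066] × [2.12456e-05] = 1.61268e-06
  L_D = [0.00344514] × [2.46866e-09] = 8.50487e-12
Prior × likelihood for each component:
  w_A·L_A = 0.18 × 3.85745e-21 = 6.9434e-22
  w_B·L_B = 0.08 × 1.49782e-06 = 1.19825e-07
  w_C·L_C = 0.28 × 1.61268e-06 = 4.5155e-07
  w_D·L_D = 0.46 × 8.50487e-12 = 3.91224e-12
Sum: 6.9434e-22 + 1.19825e-07 + 4.5155e-07 + 3.91224e-12 = 5.71379e-07
Responsibility of Regime C: 4.5155e-07 / 5.71379e-07 ≈ 0.790

0.790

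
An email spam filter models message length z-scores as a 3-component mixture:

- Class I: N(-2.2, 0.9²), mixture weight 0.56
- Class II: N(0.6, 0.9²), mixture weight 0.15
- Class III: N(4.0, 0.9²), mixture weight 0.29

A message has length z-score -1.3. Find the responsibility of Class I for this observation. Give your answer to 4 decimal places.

0.9546

Posterior ∝ prior × likelihood, so P(k | x) ∝ π_k f_k(x); normalise over all components.
Evaluate each component's likelihood at the observed value:
  p_I = 0.268856
  p_II = 0.0477406
  p_III = 1.30682e-08
Multiply by the mixture weights:
  π_I·p_I = 0.56 × 0.268856 = 0.15056
  π_II·p_II = 0.15 × 0.0477406 = 0.00716109
  π_III·p_III = 0.29 × 1.30682e-08 = 3.78978e-09
Normaliser: 0.15056 + 0.00716109 + 3.78978e-09 = 0.157721
So the posterior for Class I is 0.15056 / 0.157721 ≈ 0.9546.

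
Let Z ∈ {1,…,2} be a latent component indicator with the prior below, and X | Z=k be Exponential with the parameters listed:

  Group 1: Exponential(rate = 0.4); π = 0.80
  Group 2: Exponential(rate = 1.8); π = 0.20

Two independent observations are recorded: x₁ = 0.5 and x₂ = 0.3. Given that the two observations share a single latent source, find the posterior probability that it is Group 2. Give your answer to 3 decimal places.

Apply Bayes' rule: the posterior for each component is proportional to its prior times its likelihood at x.
Since both observations come from the same component, the likelihood for component k is f_k(x₁)·f_k(x₂).
  f_1 = [0.4·e^(−0.4·0.5) = 0.4·e^(−0.2000) = 0.327492] × [0.354768] = 0.116184
  f_2 = [1.8·e^(−1.8·0.5) = 1.8·e^(−0.9000) = 0.731825] × [1.04895] = 0.767646
Unnormalised posteriors:
  π_1·f_1 = 0.80 × 0.116184 = 0.0929471
  π_2·f_2 = 0.20 × 0.767646 = 0.153529
Denominator: 0.0929471 + 0.153529 = 0.246476
Responsibility of Group 2: 0.153529 / 0.246476 ≈ 0.623

0.623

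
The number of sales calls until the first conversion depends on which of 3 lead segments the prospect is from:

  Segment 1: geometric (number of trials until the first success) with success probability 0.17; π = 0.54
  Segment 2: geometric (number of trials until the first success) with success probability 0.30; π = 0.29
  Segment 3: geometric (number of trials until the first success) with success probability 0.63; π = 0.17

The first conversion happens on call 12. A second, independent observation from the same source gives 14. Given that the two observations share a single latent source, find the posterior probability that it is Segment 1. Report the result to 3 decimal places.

0.973

The responsibility of component k is π_k f_k(x) divided by Σ_j π_j f_j(x).
Since both observations come from the same component, the likelihood for component k is f_k(x₁)·f_k(x₂).
  f_1 = [0.0218931] × [0.0150822] = 0.000330196
  f_2 = [0.00593198] × [0.00290667] = 1.72423e-05
  f_3 = [1.12088e-05] × [1.53449e-06] = 1.71998e-11
Prior × likelihood for each component:
  π_1·f_1 = 0.54 × 0.000330196 = 0.000178306
  π_2·f_2 = 0.29 × 1.72423e-05 = 5.00027e-06
  π_3·f_3 = 0.17 × 1.71998e-11 = 2.92396e-12
Normaliser: 0.000178306 + 5.00027e-06 + 2.92396e-12 = 0.000183306
Responsibility of Segment 1: 0.000178306 / 0.000183306 ≈ 0.973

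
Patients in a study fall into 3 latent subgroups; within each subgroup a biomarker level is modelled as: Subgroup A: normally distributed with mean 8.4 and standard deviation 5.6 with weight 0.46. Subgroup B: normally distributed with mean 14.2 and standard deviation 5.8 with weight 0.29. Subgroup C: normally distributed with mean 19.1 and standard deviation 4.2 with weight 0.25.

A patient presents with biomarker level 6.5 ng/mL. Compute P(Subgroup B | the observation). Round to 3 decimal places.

0.209

Apply Bayes' rule: the posterior for each component is proportional to its prior times its likelihood at x.
Evaluate each component's likelihood at the observed value:
  f_A = (1/(5.6·√(2π)))·exp(−(6.5−8.4)²/(2·5.6²)) = 0.071240·exp(-0.05756) = 0.0672551
  f_B = (1/(5.8·√(2π)))·exp(−(6.5−14.2)²/(2·5.8²)) = 0.068783·exp(-0.88124) = 0.0284946
  f_C = (1/(4.2·√(2π)))·exp(−(6.5−19.1)²/(2·4.2²)) = 0.094986·exp(-4.50000) = 0.0010552
Multiply by the mixture weights:
  P(Z=A)·f_A = 0.46 × 0.0672551 = 0.0309373
  P(Z=B)·f_B = 0.29 × 0.0284946 = 0.00826345
  P(Z=C)·f_C = 0.25 × 0.0010552 = 0.000263801
Marginal: 0.0309373 + 0.00826345 + 0.000263801 = 0.0394646
So the posterior for Subgroup B is 0.00826345 / 0.0394646 ≈ 0.209.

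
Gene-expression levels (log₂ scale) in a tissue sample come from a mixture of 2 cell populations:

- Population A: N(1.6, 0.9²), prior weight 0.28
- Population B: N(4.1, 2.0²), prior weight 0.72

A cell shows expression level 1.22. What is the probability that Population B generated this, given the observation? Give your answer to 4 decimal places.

0.3097

The responsibility of component k is π_k f_k(x) divided by Σ_j π_j f_j(x).
Normal densities:
  p_A = 0.405468
  p_B = 0.07073
Multiply by the mixture weights:
  π_A·p_A = 0.28 × 0.405468 = 0.113531
  π_B·p_B = 0.72 × 0.07073 = 0.0509256
Sum: 0.113531 + 0.0509256 = 0.164457
P(Population B | the observation) = 0.0509256 / 0.164457 ≈ 0.3097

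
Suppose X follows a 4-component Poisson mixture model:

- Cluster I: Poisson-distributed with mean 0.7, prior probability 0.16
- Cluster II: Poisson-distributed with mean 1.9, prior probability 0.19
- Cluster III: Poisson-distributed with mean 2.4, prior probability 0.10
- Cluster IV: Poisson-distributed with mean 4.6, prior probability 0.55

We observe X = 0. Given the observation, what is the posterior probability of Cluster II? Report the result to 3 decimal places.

P(component k | x) = π_k·f_k(x) / marginal(x), where marginal(x) = Σ_j π_j·f_j(x).
Evaluate each component's likelihood at the observed value:
  L_I = e^(−0.7)·0.7^0/0! = 0.496585
  L_II = e^(−1.9)·1.9^0/0! = 0.149569
  L_III = e^(−2.4)·2.4^0/0! = 0.090718
  L_IV = e^(−4.6)·4.6^0/0! = 0.0100518
Multiply by the mixture weights:
  π_I·L_I = 0.16 × 0.496585 = 0.0794536
  π_II·L_II = 0.19 × 0.149569 = 0.028418
  π_III·L_III = 0.10 × 0.090718 = 0.0090718
  π_IV·L_IV = 0.55 × 0.0100518 = 0.00552851
Denominator: 0.0794536 + 0.028418 + 0.0090718 + 0.00552851 = 0.122472
So the posterior for Cluster II is 0.028418 / 0.122472 ≈ 0.232.

0.232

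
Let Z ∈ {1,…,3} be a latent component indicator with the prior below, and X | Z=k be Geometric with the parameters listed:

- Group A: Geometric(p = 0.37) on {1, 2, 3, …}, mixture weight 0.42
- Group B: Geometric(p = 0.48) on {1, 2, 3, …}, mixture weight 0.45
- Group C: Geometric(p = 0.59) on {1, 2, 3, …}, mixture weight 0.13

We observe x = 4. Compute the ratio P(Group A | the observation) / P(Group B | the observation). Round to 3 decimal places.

1.279

Since P(k|x) ∝ P(Z=k) f_k(x), the posterior odds are P(Z=i) f_i(x) / (P(Z=j) f_j(x)).
Component likelihoods at x = 4:
  f_A = 0.0925174
  f_B = 0.0674918
  f_C = 0.0406634
Odds = (0.42/0.45) × (0.0925174/0.0674918) = 0.933333 × 1.37079 ≈ 1.279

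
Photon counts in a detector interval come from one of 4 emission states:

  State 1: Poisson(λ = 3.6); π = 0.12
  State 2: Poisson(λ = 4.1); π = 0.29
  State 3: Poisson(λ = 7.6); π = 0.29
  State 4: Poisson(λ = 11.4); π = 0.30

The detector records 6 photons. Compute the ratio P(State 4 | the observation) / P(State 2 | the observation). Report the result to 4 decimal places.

0.3229

Since P(k|x) ∝ π_k f_k(x), the posterior odds are π_i f_i(x) / (π_j f_j(x)).
Evaluate each component's likelihood at the observed value:
  f_1 = e^(−3.6)·3.6^6/6! = 0.0826081
  f_2 = e^(−4.1)·4.1^6/6! = 0.109336
  f_3 = e^(−7.6)·7.6^6/6! = 0.13394
  f_4 = e^(−11.4)·11.4^6/6! = 0.0341303
0.0102391 / 0.0317074 ≈ 0.3229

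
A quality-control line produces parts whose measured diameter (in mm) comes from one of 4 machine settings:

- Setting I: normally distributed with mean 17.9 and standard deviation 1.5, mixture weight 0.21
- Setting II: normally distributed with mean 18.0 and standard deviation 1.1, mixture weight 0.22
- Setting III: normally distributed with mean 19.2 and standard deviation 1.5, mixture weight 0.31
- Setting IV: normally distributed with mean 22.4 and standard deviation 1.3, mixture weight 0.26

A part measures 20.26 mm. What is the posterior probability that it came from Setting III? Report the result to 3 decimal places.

P(component k | x) = π_k·f_k(x) / marginal(x), where marginal(x) = Σ_j π_j·f_j(x).
Component likelihoods at x = 20.26 mm:
  L_I = 0.0771431
  L_II = 0.0439445
  L_III = 0.207195
  L_IV = 0.0791656
Multiply by the mixture weights:
  π_I·L_I = 0.21 × 0.0771431 = 0.0162001
  π_II·L_II = 0.22 × 0.0439445 = 0.0096678
  π_III·L_III = 0.31 × 0.207195 = 0.0642306
  π_IV·L_IV = 0.26 × 0.0791656 = 0.020583
Denominator: 0.0162001 + 0.0096678 + 0.0642306 + 0.020583 = 0.110682
So the posterior for Setting III is 0.0642306 / 0.110682 ≈ 0.580.

0.580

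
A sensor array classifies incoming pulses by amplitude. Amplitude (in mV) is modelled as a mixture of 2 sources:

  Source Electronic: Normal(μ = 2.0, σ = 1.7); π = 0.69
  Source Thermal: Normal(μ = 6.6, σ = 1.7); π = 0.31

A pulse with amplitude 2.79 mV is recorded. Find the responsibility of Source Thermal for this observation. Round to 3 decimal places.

Posterior ∝ prior × likelihood, so P(k | x) ∝ w_k f_k(x); normalise over all components.
Normal densities:
  p_Electronic = (1/(1.7·√(2π)))·exp(−(2.79−2.0)²/(2·1.7²)) = 0.234672·exp(-0.10798) = 0.210653
  p_Thermal = (1/(1.7·√(2π)))·exp(−(2.79−6.6)²/(2·1.7²)) = 0.234672·exp(-2.51144) = 0.019044
Unnormalised posteriors:
  w_Electronic·p_Electronic = 0.69 × 0.210653 = 0.145351
  w_Thermal·p_Thermal = 0.31 × 0.019044 = 0.00590364
Normaliser: 0.145351 + 0.00590364 = 0.151254
P(Source Thermal | the observation) ≈ 0.039

0.039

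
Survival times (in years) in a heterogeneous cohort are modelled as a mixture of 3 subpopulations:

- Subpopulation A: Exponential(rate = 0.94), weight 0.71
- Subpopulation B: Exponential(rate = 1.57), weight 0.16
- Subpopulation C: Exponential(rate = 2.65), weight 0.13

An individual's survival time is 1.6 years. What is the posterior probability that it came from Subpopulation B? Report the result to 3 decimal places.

By Bayes' theorem, P(k | x) = w_k f_k(x) / Σ_j w_j f_j(x).
Component likelihoods at x = 1.6 years:
  L_A = 0.208905
  L_B = 0.127336
  L_C = 0.0381801
Multiply by the mixture weights:
  w_A·L_A = 0.71 × 0.208905 = 0.148323
  w_B·L_B = 0.16 × 0.127336 = 0.0203738
  w_C·L_C = 0.13 × 0.0381801 = 0.00496342
Sum: 0.148323 + 0.0203738 + 0.00496342 = 0.17366
P(Subpopulation B | the observation) ≈ 0.117

0.117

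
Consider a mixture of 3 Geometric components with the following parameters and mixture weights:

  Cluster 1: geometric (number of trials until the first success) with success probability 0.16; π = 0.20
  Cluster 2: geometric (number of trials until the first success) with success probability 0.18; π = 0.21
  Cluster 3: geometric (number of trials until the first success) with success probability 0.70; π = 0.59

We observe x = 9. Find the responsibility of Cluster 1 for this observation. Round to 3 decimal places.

0.506

Apply Bayes' rule: the posterior for each component is proportional to its prior times its likelihood at x.
Geometric probabilities:
  f_1 = 0.16·(1−0.16)^8 = 0.16·0.247876 = 0.0396601
  f_2 = 0.18·(1−0.18)^8 = 0.18·0.204414 = 0.0367945
  f_3 = 0.70·(1−0.70)^8 = 0.70·6.561e-05 = 4.5927e-05
Weight by the priors:
  π_1·f_1 = 0.20 × 0.0396601 = 0.00793203
  π_2·f_2 = 0.21 × 0.0367945 = 0.00772685
  π_3·f_3 = 0.59 × 4.5927e-05 = 2.70969e-05
Sum: 0.00793203 + 0.00772685 + 2.70969e-05 = 0.015686
P(Cluster 1 | 9) = 0.00793203 / 0.015686 ≈ 0.506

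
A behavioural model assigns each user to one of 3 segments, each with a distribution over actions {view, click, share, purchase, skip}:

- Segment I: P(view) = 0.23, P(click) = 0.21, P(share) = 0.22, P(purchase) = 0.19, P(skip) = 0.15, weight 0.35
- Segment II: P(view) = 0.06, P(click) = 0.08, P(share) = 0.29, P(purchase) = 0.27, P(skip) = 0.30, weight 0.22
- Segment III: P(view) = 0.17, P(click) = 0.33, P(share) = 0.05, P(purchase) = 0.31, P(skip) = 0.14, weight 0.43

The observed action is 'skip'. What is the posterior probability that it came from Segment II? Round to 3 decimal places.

0.369

By Bayes' theorem, P(k | x) = P(Z=k) f_k(x) / Σ_j P(Z=j) f_j(x).
Categorical probabilities:
  f_I = P(skip | comp) = 0.15
  f_II = P(skip | comp) = 0.30
  f_III = P(skip | comp) = 0.14
Prior × likelihood for each component:
  P(Z=I)·f_I = 0.35 × 0.15 = 0.0525
  P(Z=II)·f_II = 0.22 × 0.3 = 0.066
  P(Z=III)·f_III = 0.43 × 0.14 = 0.0602
Marginal: 0.0525 + 0.066 + 0.0602 = 0.1787
So the posterior for Segment II is 0.066 / 0.1787 ≈ 0.369.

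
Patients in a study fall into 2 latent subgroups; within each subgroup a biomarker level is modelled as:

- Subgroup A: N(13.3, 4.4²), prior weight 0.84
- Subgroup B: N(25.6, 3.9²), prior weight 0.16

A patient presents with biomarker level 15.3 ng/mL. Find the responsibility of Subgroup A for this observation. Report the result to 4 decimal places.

Posterior ∝ prior × likelihood, so P(k | x) ∝ w_k f_k(x); normalise over all components.
Component likelihoods at x = 15.3 ng/mL:
  f_A = 0.0817697
  f_B = 0.00312781
Prior × likelihood for each component:
  w_A·f_A = 0.84 × 0.0817697 = 0.0686865
  w_B·f_B = 0.16 × 0.00312781 = 0.000500449
Marginal: 0.0686865 + 0.000500449 = 0.069187
So the posterior for Subgroup A is 0.0686865 / 0.069187 ≈ 0.9928.

0.9928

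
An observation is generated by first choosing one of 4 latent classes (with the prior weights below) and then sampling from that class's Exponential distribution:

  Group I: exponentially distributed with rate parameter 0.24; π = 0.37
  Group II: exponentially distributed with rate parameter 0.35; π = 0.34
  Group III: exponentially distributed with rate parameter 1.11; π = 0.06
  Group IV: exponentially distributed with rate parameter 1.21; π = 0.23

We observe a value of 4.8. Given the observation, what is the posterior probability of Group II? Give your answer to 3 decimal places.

0.431

Posterior ∝ prior × likelihood, so P(k | x) ∝ w_k f_k(x); normalise over all components.
Component likelihoods at x = 4.8:
  p_I = 0.24·e^(−0.24·4.8) = 0.24·e^(−1.1520) = 0.075841
  p_II = 0.35·e^(−0.35·4.8) = 0.35·e^(−1.6800) = 0.0652309
  p_III = 1.11·e^(−1.11·4.8) = 1.11·e^(−5.3280) = 0.00538768
  p_IV = 1.21·e^(−1.21·4.8) = 1.21·e^(−5.8080) = 0.00363415
Weight by the priors:
  w_I·p_I = 0.37 × 0.075841 = 0.0280612
  w_II·p_II = 0.34 × 0.0652309 = 0.0221785
  w_III·p_III = 0.06 × 0.00538768 = 0.000323261
  w_IV·p_IV = 0.23 × 0.00363415 = 0.000835855
Marginal: 0.0280612 + 0.0221785 + 0.000323261 + 0.000835855 = 0.0513988
P(Group II | 4.8) = 0.0221785 / 0.0513988 ≈ 0.431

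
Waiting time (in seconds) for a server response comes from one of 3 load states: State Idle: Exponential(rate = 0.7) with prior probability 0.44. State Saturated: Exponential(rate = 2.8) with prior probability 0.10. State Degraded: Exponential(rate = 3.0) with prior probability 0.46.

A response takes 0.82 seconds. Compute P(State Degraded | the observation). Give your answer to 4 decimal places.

0.3689

Apply Bayes' rule: the posterior for each component is proportional to its prior times its likelihood at x.
Exponential densities:
  p_Idle = 0.394287
  p_Saturated = 0.28185
  p_Degraded = 0.256305
Weight by the priors:
  π_Idle·p_Idle = 0.44 × 0.394287 = 0.173486
  π_Saturated·p_Saturated = 0.10 × 0.28185 = 0.028185
  π_Degraded·p_Degraded = 0.46 × 0.256305 = 0.1179
Sum: 0.173486 + 0.028185 + 0.1179 = 0.319572
P(State Degraded | 0.82 seconds) = 0.1179 / 0.319572 ≈ 0.3689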